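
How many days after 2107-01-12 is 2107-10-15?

276

Jan 12, 2107 → Feb 12, 2107: 31 days (January has 31).
Feb 12, 2107 → Mar 12, 2107: 28 days (February has 28).
Mar 12, 2107 → Apr 12, 2107: 31 days (March has 31).
Apr 12, 2107 → May 12, 2107: 30 days (April has 30).
May 12, 2107 → Jun 12, 2107: 31 days (May has 31).
Jun 12, 2107 → Jul 12, 2107: 30 days (June has 30).
Jul 12, 2107 → Aug 12, 2107: 31 days (July has 31).
Aug 12, 2107 → Sep 12, 2107: 31 days (August has 31).
Sep 12, 2107 → Oct 12, 2107: 30 days (September has 30).
Oct 12, 2107 → Oct 15, 2107: 3 days.
Total: 276 days.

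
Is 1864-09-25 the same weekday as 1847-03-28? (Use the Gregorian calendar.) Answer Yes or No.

From Mar 28, 1847 to Sep 25, 1864 is 6391 days.
6391 mod 7 = 0, so they are the same weekday.
(Mar 28, 1847 is a Sunday; Sep 25, 1864 is a Sunday.)

Yes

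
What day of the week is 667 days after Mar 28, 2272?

Saturday

First find the weekday of Mar 28, 2272. Doomsday rule: the anchor day for the 2200s is Friday. For year 72: 72÷12 = 6 r 0, and 0÷4 = 0, so 6+0+0 = 6.
Friday + 6 ≡ Thursday — that's 2272's doomsday.
In March the doomsday date is Mar 14.
Mar 28 is 14 days after Mar 14; 14 mod 7 = 0, so Thursday + 0 = Thursday.
667 mod 7 = 2, so 667 days after a Thursday is Thursday + 2 = Saturday.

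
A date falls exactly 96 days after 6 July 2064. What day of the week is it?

Friday

Jul 6, 2064 is a Sunday.
96 mod 7 = 5, so 96 days after a Sunday is Sunday + 5 = Friday.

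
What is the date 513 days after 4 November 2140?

April 1, 2142

+365 (one year) → Nov 4, 2141 (148 left).
Nov has 30 days: +27 → Dec 1, 2141 (121 left).
Dec has 31 days: +31 → Jan 1, 2142 (90 left).
Jan has 31 days: +31 → Feb 1, 2142 (59 left).
Feb has 28 days: +28 → Mar 1, 2142 (31 left).
Mar has 31 days: +31 → Apr 1, 2142 (0 left).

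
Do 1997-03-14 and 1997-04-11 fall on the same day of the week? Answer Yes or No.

Yes

From Mar 14, 1997 to Apr 11, 1997 is 28 days.
28 mod 7 = 0, so they are the same weekday.
(Mar 14, 1997 is a Friday; Apr 11, 1997 is a Friday.)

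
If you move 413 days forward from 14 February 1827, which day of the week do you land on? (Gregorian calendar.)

Wednesday

First find the weekday of Feb 14, 1827. Doomsday rule: the anchor day for the 1800s is Friday. For year 27: 27÷12 = 2 r 3, and 3÷4 = 0, so 2+3+0 = 5.
Friday + 5 ≡ Wednesday — that's 1827's doomsday.
In February the doomsday date is Feb 28 (1827 is not a leap year).
Feb 14 is 14 days before Feb 28; 14 mod 7 = 0, so Wednesday − 0 = Wednesday.
413 mod 7 = 0, so 413 days after a Wednesday is Wednesday + 0 = Wednesday.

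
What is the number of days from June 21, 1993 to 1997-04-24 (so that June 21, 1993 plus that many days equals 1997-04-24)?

Jun 21, 1993 → Jun 21, 1994: 365 days.
Jun 21, 1994 → Jun 21, 1995: 365 days.
Jun 21, 1995 → Jun 21, 1996: 366 days (Feb 29, 1996 is in that span).
Jun 21, 1996 → Jul 21, 1996: 30 days (June has 30).
Jul 21, 1996 → Aug 21, 1996: 31 days (July has 31).
Aug 21, 1996 → Sep 21, 1996: 31 days (August has 31).
Sep 21, 1996 → Oct 21, 1996: 30 days (September has 30).
Oct 21, 1996 → Nov 21, 1996: 31 days (October has 31).
Nov 21, 1996 → Dec 21, 1996: 30 days (November has 30).
Dec 21, 1996 → Jan 21, 1997: 31 days (December has 31).
Jan 21, 1997 → Feb 21, 1997: 31 days (January has 31).
Feb 21, 1997 → Mar 21, 1997: 28 days (February has 28).
Mar 21, 1997 → Apr 21, 1997: 31 days (March has 31).
Apr 21, 1997 → Apr 24, 1997: 3 days.
Total: 1403 days.

1403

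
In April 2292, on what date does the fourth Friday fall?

April 1, 2292 is a Friday.
The first Friday is therefore April 1 (same day).
The fourth Friday is 1 + 3×7 = April 22.

April 22, 2292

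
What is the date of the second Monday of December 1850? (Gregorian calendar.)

December 1, 1850 is a Sunday.
The first Monday is therefore December 2 (1 days later).
The second Monday is 2 + 1×7 = December 9.

December 9, 1850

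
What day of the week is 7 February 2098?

Friday

January 1, 2098 is a Wednesday.
Jan 1, 2098 → Feb 1, 2098: 31 days (January has 31).
Feb 1, 2098 → Feb 7, 2098: 6 days.
Total: 37 days.
37 mod 7 = 2, so Wednesday + 2 = Friday.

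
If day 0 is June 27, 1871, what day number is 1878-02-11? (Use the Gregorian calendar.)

Jun 27, 1871 → Jun 27, 1872: 366 days (Feb 29, 1872 is in that span).
Jun 27, 1872 → Jun 27, 1873: 365 days.
Jun 27, 1873 → Jun 27, 1874: 365 days.
Jun 27, 1874 → Jun 27, 1875: 365 days.
Jun 27, 1875 → Jun 27, 1876: 366 days (Feb 29, 1876 is in that span).
Jun 27, 1876 → Jun 27, 1877: 365 days.
Jun 27, 1877 → Jul 27, 1877: 30 days (June has 30).
Jul 27, 1877 → Aug 27, 1877: 31 days (July has 31).
Aug 27, 1877 → Sep 27, 1877: 31 days (August has 31).
Sep 27, 1877 → Oct 27, 1877: 30 days (September has 30).
Oct 27, 1877 → Nov 27, 1877: 31 days (October has 31).
Nov 27, 1877 → Dec 27, 1877: 30 days (November has 30).
Dec 27, 1877 → Jan 27, 1878: 31 days (December has 31).
Jan 27, 1878 → Feb 11, 1878: 15 days.
Total: 2421 days.

2421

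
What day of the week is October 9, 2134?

Doomsday rule: the anchor day for the 2100s is Sunday. For year 34: 34÷12 = 2 r 10, and 10÷4 = 2, so 2+10+2 = 14.
Sunday + 14 ≡ Sunday — that's 2134's doomsday.
In October the doomsday date is Oct 10.
Oct 9 is 1 day before Oct 10; 1 mod 7 = 1, so Sunday − 1 = Saturday.

Saturday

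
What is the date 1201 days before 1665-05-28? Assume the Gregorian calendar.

February 12, 1662

−365 (one year) → May 28, 1664 (836 left).
−366 (one year; includes Feb 29, 1664) → May 28, 1663 (470 left).
−365 (one year) → May 28, 1662 (105 left).
−28 → Apr 30, 1662 (end of Apr, 30 days; 77 left).
−30 → Mar 31, 1662 (end of Mar, 31 days; 47 left).
−31 → Feb 28, 1662 (end of Feb, 28 days; 16 left).
−16 → Feb 12, 1662.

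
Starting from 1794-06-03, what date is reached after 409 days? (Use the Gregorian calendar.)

July 17, 1795

+365 (one year) → Jun 3, 1795 (44 left).
Jun has 30 days: +28 → Jul 1, 1795 (16 left).
+16 → Jul 17, 1795.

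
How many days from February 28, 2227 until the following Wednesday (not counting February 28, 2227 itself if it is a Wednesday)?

Feb 28, 2227 is a Wednesday.
From Wednesday to the next Wednesday is 7 days.

7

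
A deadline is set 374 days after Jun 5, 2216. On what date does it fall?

Jun has 30 days: +26 → Jul 1, 2216 (348 left).
Jul has 31 days: +31 → Aug 1, 2216 (317 left).
Aug has 31 days: +31 → Sep 1, 2216 (286 left).
Sep has 30 days: +30 → Oct 1, 2216 (256 left).
Oct has 31 days: +31 → Nov 1, 2216 (225 left).
Nov has 30 days: +30 → Dec 1, 2216 (195 left).
Dec has 31 days: +31 → Jan 1, 2217 (164 left).
Jan has 31 days: +31 → Feb 1, 2217 (133 left).
Feb has 28 days: +28 → Mar 1, 2217 (105 left).
Mar has 31 days: +31 → Apr 1, 2217 (74 left).
Apr has 30 days: +30 → May 1, 2217 (44 left).
May has 31 days: +31 → Jun 1, 2217 (13 left).
+13 → Jun 14, 2217.

June 14, 2217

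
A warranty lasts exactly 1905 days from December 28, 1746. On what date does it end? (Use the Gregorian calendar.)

+365 (one year) → Dec 28, 1747 (1540 left).
+366 (one year; includes Feb 29, 1748) → Dec 28, 1748 (1174 left).
+365 (one year) → Dec 28, 1749 (809 left).
+365 (one year) → Dec 28, 1750 (444 left).
+365 (one year) → Dec 28, 1751 (79 left).
Dec has 31 days: +4 → Jan 1, 1752 (75 left).
Jan has 31 days: +31 → Feb 1, 1752 (44 left).
Feb has 29 days: +29 → Mar 1, 1752 (15 left).
+15 → Mar 16, 1752.

March 16, 1752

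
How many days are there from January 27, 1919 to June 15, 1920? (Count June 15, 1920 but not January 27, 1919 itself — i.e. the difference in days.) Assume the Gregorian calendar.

Jan 27, 1919 → Jan 27, 1920: 365 days.
Jan 27, 1920 → Feb 27, 1920: 31 days (January has 31).
Feb 27, 1920 → Mar 27, 1920: 29 days (February has 29).
Mar 27, 1920 → Apr 27, 1920: 31 days (March has 31).
Apr 27, 1920 → May 27, 1920: 30 days (April has 30).
May 27, 1920 → Jun 15, 1920: 19 days.
Total: 505 days.

505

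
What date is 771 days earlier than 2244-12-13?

−366 (one year; includes Feb 29, 2244) → Dec 13, 2243 (405 left).
−365 (one year) → Dec 13, 2242 (40 left).
−13 → Nov 30, 2242 (end of Nov, 30 days; 27 left).
−27 → Nov 3, 2242.

November 3, 2242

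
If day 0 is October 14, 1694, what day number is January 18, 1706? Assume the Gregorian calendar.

4113

Oct 14, 1694 → Oct 14, 1695: 365 days.
Oct 14, 1695 → Oct 14, 1696: 366 days (Feb 29, 1696 is in that span).
Oct 14, 1696 → Oct 14, 1697: 365 days.
Oct 14, 1697 → Oct 14, 1698: 365 days.
Oct 14, 1698 → Oct 14, 1699: 365 days.
Oct 14, 1699 → Oct 14, 1700: 365 days.
Oct 14, 1700 → Oct 14, 1701: 365 days.
Oct 14, 1701 → Oct 14, 1702: 365 days.
Oct 14, 1702 → Oct 14, 1703: 365 days.
Oct 14, 1703 → Oct 14, 1704: 366 days (Feb 29, 1704 is in that span).
Oct 14, 1704 → Oct 14, 1705: 365 days.
Oct 14, 1705 → Nov 14, 1705: 31 days (October has 31).
Nov 14, 1705 → Dec 14, 1705: 30 days (November has 30).
Dec 14, 1705 → Jan 14, 1706: 31 days (December has 31).
Jan 14, 1706 → Jan 18, 1706: 4 days.
Total: 4113 days.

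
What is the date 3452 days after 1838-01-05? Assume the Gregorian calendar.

June 19, 1847

+365 (one year) → Jan 5, 1839 (3087 left).
+365 (one year) → Jan 5, 1840 (2722 left).
+366 (one year; includes Feb 29, 1840) → Jan 5, 1841 (2356 left).
+365 (one year) → Jan 5, 1842 (1991 left).
+365 (one year) → Jan 5, 1843 (1626 left).
+365 (one year) → Jan 5, 1844 (1261 left).
+366 (one year; includes Feb 29, 1844) → Jan 5, 1845 (895 left).
+365 (one year) → Jan 5, 1846 (530 left).
+365 (one year) → Jan 5, 1847 (165 left).
Jan has 31 days: +27 → Feb 1, 1847 (138 left).
Feb has 28 days: +28 → Mar 1, 1847 (110 left).
Mar has 31 days: +31 → Apr 1, 1847 (79 left).
Apr has 30 days: +30 → May 1, 1847 (49 left).
May has 31 days: +31 → Jun 1, 1847 (18 left).
+18 → Jun 19, 1847.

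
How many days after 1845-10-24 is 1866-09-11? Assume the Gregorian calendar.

Oct 24, 1845 → Oct 24, 1846: 365 days.
Oct 24, 1846 → Oct 24, 1847: 365 days.
Oct 24, 1847 → Oct 24, 1848: 366 days (Feb 29, 1848 is in that span).
Oct 24, 1848 → Oct 24, 1849: 365 days.
Oct 24, 1849 → Oct 24, 1850: 365 days.
Oct 24, 1850 → Oct 24, 1851: 365 days.
Oct 24, 1851 → Oct 24, 1852: 366 days (Feb 29, 1852 is in that span).
Oct 24, 1852 → Oct 24, 1853: 365 days.
Oct 24, 1853 → Oct 24, 1854: 365 days.
Oct 24, 1854 → Oct 24, 1855: 365 days.
Oct 24, 1855 → Oct 24, 1856: 366 days (Feb 29, 1856 is in that span).
Oct 24, 1856 → Oct 24, 1857: 365 days.
Oct 24, 1857 → Oct 24, 1858: 365 days.
Oct 24, 1858 → Oct 24, 1859: 365 days.
Oct 24, 1859 → Oct 24, 1860: 366 days (Feb 29, 1860 is in that span).
Oct 24, 1860 → Oct 24, 1861: 365 days.
Oct 24, 1861 → Oct 24, 1862: 365 days.
Oct 24, 1862 → Oct 24, 1863: 365 days.
Oct 24, 1863 → Oct 24, 1864: 366 days (Feb 29, 1864 is in that span).
Oct 24, 1864 → Oct 24, 1865: 365 days.
Oct 24, 1865 → Nov 24, 1865: 31 days (October has 31).
Nov 24, 1865 → Dec 24, 1865: 30 days (November has 30).
Dec 24, 1865 → Jan 24, 1866: 31 days (December has 31).
Jan 24, 1866 → Feb 24, 1866: 31 days (January has 31).
Feb 24, 1866 → Mar 24, 1866: 28 days (February has 28).
Mar 24, 1866 → Apr 24, 1866: 31 days (March has 31).
Apr 24, 1866 → May 24, 1866: 30 days (April has 30).
May 24, 1866 → Jun 24, 1866: 31 days (May has 31).
Jun 24, 1866 → Jul 24, 1866: 30 days (June has 30).
Jul 24, 1866 → Aug 24, 1866: 31 days (July has 31).
Aug 24, 1866 → Sep 11, 1866: 18 days.
Total: 7627 days.

7627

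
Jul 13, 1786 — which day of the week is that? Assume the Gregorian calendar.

Doomsday rule: the anchor day for the 1700s is Sunday. For year 86: 86÷12 = 7 r 2, and 2÷4 = 0, so 7+2+0 = 9.
Sunday + 9 ≡ Tuesday — that's 1786's doomsday.
In July the doomsday date is Jul 11.
Jul 13 is 2 days after Jul 11; 2 mod 7 = 2, so Tuesday + 2 = Thursday.

Thursday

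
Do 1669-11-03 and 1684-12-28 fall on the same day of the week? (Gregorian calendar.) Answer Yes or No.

No

From Nov 3, 1669 to Dec 28, 1684 is 5534 days.
5534 mod 7 = 4, so they are different weekdays.
(Nov 3, 1669 is a Sunday; Dec 28, 1684 is a Thursday.)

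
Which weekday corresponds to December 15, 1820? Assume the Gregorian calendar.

January 1, 1820 is a Saturday.
Jan 1, 1820 → Feb 1, 1820: 31 days (January has 31).
Feb 1, 1820 → Mar 1, 1820: 29 days (February has 29).
Mar 1, 1820 → Apr 1, 1820: 31 days (March has 31).
Apr 1, 1820 → May 1, 1820: 30 days (April has 30).
May 1, 1820 → Jun 1, 1820: 31 days (May has 31).
Jun 1, 1820 → Jul 1, 1820: 30 days (June has 30).
Jul 1, 1820 → Aug 1, 1820: 31 days (July has 31).
Aug 1, 1820 → Sep 1, 1820: 31 days (August has 31).
Sep 1, 1820 → Oct 1, 1820: 30 days (September has 30).
Oct 1, 1820 → Nov 1, 1820: 31 days (October has 31).
Nov 1, 1820 → Dec 1, 1820: 30 days (November has 30).
Dec 1, 1820 → Dec 15, 1820: 14 days.
Total: 349 days.
349 mod 7 = 6, so Saturday + 6 = Friday.

Friday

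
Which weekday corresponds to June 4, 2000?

Sunday

Doomsday rule: the anchor day for the 2000s is Tuesday. For year 00: 0÷12 = 0 r 0, and 0÷4 = 0, so 0+0+0 = 0.
Tuesday + 0 ≡ Tuesday — that's 2000's doomsday.
In June the doomsday date is Jun 6.
Jun 4 is 2 days before Jun 6; 2 mod 7 = 2, so Tuesday − 2 = Sunday.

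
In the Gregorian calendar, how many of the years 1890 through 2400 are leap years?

124

Multiples of 4 in [1890,2400]: 128.
Of those, multiples of 100: 6 (not leap unless ÷400).
Multiples of 400: 2.
Leap years = 128 − 6 + 2 = 124.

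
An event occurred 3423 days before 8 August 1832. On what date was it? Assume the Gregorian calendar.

−366 (one year; includes Feb 29, 1832) → Aug 8, 1831 (3057 left).
−365 (one year) → Aug 8, 1830 (2692 left).
−365 (one year) → Aug 8, 1829 (2327 left).
−365 (one year) → Aug 8, 1828 (1962 left).
−366 (one year; includes Feb 29, 1828) → Aug 8, 1827 (1596 left).
−365 (one year) → Aug 8, 1826 (1231 left).
−365 (one year) → Aug 8, 1825 (866 left).
−365 (one year) → Aug 8, 1824 (501 left).
−366 (one year; includes Feb 29, 1824) → Aug 8, 1823 (135 left).
−8 → Jul 31, 1823 (end of Jul, 31 days; 127 left).
−31 → Jun 30, 1823 (end of Jun, 30 days; 96 left).
−30 → May 31, 1823 (end of May, 31 days; 66 left).
−31 → Apr 30, 1823 (end of Apr, 30 days; 35 left).
−30 → Mar 31, 1823 (end of Mar, 31 days; 5 left).
−5 → Mar 26, 1823.

March 26, 1823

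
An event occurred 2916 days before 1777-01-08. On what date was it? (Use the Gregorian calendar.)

−366 (one year; includes Feb 29, 1776) → Jan 8, 1776 (2550 left).
−365 (one year) → Jan 8, 1775 (2185 left).
−365 (one year) → Jan 8, 1774 (1820 left).
−365 (one year) → Jan 8, 1773 (1455 left).
−366 (one year; includes Feb 29, 1772) → Jan 8, 1772 (1089 left).
−365 (one year) → Jan 8, 1771 (724 left).
−365 (one year) → Jan 8, 1770 (359 left).
−8 → Dec 31, 1769 (end of Dec, 31 days; 351 left).
−31 → Nov 30, 1769 (end of Nov, 30 days; 320 left).
−30 → Oct 31, 1769 (end of Oct, 31 days; 290 left).
−31 → Sep 30, 1769 (end of Sep, 30 days; 259 left).
−30 → Aug 31, 1769 (end of Aug, 31 days; 229 left).
−31 → Jul 31, 1769 (end of Jul, 31 days; 198 left).
−31 → Jun 30, 1769 (end of Jun, 30 days; 167 left).
−30 → May 31, 1769 (end of May, 31 days; 137 left).
−31 → Apr 30, 1769 (end of Apr, 30 days; 106 left).
−30 → Mar 31, 1769 (end of Mar, 31 days; 76 left).
−31 → Feb 28, 1769 (end of Feb, 28 days; 45 left).
−28 → Jan 31, 1769 (end of Jan, 31 days; 17 left).
−17 → Jan 14, 1769.

January 14, 1769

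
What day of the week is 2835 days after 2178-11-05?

Thursday

First find the weekday of Nov 5, 2178. Doomsday rule: the anchor day for the 2100s is Sunday. For year 78: 78÷12 = 6 r 6, and 6÷4 = 1, so 6+6+1 = 13.
Sunday + 13 ≡ Saturday — that's 2178's doomsday.
In November the doomsday date is Nov 7.
Nov 5 is 2 days before Nov 7; 2 mod 7 = 2, so Saturday − 2 = Thursday.
2835 mod 7 = 0, so 2835 days after a Thursday is Thursday + 0 = Thursday.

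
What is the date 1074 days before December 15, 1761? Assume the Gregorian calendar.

January 6, 1759

−365 (one year) → Dec 15, 1760 (709 left).
−366 (one year; includes Feb 29, 1760) → Dec 15, 1759 (343 left).
−15 → Nov 30, 1759 (end of Nov, 30 days; 328 left).
−30 → Oct 31, 1759 (end of Oct, 31 days; 298 left).
−31 → Sep 30, 1759 (end of Sep, 30 days; 267 left).
−30 → Aug 31, 1759 (end of Aug, 31 days; 237 left).
−31 → Jul 31, 1759 (end of Jul, 31 days; 206 left).
−31 → Jun 30, 1759 (end of Jun, 30 days; 175 left).
−30 → May 31, 1759 (end of May, 31 days; 145 left).
−31 → Apr 30, 1759 (end of Apr, 30 days; 114 left).
−30 → Mar 31, 1759 (end of Mar, 31 days; 84 left).
−31 → Feb 28, 1759 (end of Feb, 28 days; 53 left).
−28 → Jan 31, 1759 (end of Jan, 31 days; 25 left).
−25 → Jan 6, 1759.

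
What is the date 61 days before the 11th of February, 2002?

December 12, 2001

−11 → Jan 31, 2002 (end of Jan, 31 days; 50 left).
−31 → Dec 31, 2001 (end of Dec, 31 days; 19 left).
−19 → Dec 12, 2001.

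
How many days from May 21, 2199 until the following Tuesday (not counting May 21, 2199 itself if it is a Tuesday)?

7

May 21, 2199 is a Tuesday.
From Tuesday to the next Tuesday is 7 days.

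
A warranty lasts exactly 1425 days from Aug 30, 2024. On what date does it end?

+365 (one year) → Aug 30, 2025 (1060 left).
+365 (one year) → Aug 30, 2026 (695 left).
+365 (one year) → Aug 30, 2027 (330 left).
Aug has 31 days: +2 → Sep 1, 2027 (328 left).
Sep has 30 days: +30 → Oct 1, 2027 (298 left).
Oct has 31 days: +31 → Nov 1, 2027 (267 left).
Nov has 30 days: +30 → Dec 1, 2027 (237 left).
Dec has 31 days: +31 → Jan 1, 2028 (206 left).
Jan has 31 days: +31 → Feb 1, 2028 (175 left).
Feb has 29 days: +29 → Mar 1, 2028 (146 left).
Mar has 31 days: +31 → Apr 1, 2028 (115 left).
Apr has 30 days: +30 → May 1, 2028 (85 left).
May has 31 days: +31 → Jun 1, 2028 (54 left).
Jun has 30 days: +30 → Jul 1, 2028 (24 left).
+24 → Jul 25, 2028.

July 25, 2028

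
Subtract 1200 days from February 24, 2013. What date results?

−366 (one year; includes Feb 29, 2012) → Feb 24, 2012 (834 left).
−365 (one year) → Feb 24, 2011 (469 left).
−365 (one year) → Feb 24, 2010 (104 left).
−24 → Jan 31, 2010 (end of Jan, 31 days; 80 left).
−31 → Dec 31, 2009 (end of Dec, 31 days; 49 left).
−31 → Nov 30, 2009 (end of Nov, 30 days; 18 left).
−18 → Nov 12, 2009.

November 12, 2009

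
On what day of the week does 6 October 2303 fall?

Doomsday rule: the anchor day for the 2300s is Wednesday. For year 03: 3÷12 = 0 r 3, and 3÷4 = 0, so 0+3+0 = 3.
Wednesday + 3 ≡ Saturday — that's 2303's doomsday.
In October the doomsday date is Oct 10.
Oct 6 is 4 days before Oct 10; 4 mod 7 = 4, so Saturday − 4 = Tuesday.

Tuesday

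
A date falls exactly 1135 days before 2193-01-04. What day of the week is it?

Jan 4, 2193 is a Friday.
1135 mod 7 = 1, so 1135 days before a Friday is Friday − 1 = Thursday.

Thursday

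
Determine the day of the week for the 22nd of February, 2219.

Doomsday rule: the anchor day for the 2200s is Friday. For year 19: 19÷12 = 1 r 7, and 7÷4 = 1, so 1+7+1 = 9.
Friday + 9 ≡ Sunday — that's 2219's doomsday.
In February the doomsday date is Feb 28 (2219 is not a leap year).
Feb 22 is 6 days before Feb 28; 6 mod 7 = 6, so Sunday − 6 = Monday.

Monday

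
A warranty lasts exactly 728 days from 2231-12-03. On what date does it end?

+366 (one year; includes Feb 29, 2232) → Dec 3, 2232 (362 left).
Dec has 31 days: +29 → Jan 1, 2233 (333 left).
Jan has 31 days: +31 → Feb 1, 2233 (302 left).
Feb has 28 days: +28 → Mar 1, 2233 (274 left).
Mar has 31 days: +31 → Apr 1, 2233 (243 left).
Apr has 30 days: +30 → May 1, 2233 (213 left).
May has 31 days: +31 → Jun 1, 2233 (182 left).
Jun has 30 days: +30 → Jul 1, 2233 (152 left).
Jul has 31 days: +31 → Aug 1, 2233 (121 left).
Aug has 31 days: +31 → Sep 1, 2233 (90 left).
Sep has 30 days: +30 → Oct 1, 2233 (60 left).
Oct has 31 days: +31 → Nov 1, 2233 (29 left).
+29 → Nov 30, 2233.

November 30, 2233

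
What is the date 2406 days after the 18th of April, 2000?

November 19, 2006

+365 (one year) → Apr 18, 2001 (2041 left).
+365 (one year) → Apr 18, 2002 (1676 left).
+365 (one year) → Apr 18, 2003 (1311 left).
+366 (one year; includes Feb 29, 2004) → Apr 18, 2004 (945 left).
+365 (one year) → Apr 18, 2005 (580 left).
+365 (one year) → Apr 18, 2006 (215 left).
Apr has 30 days: +13 → May 1, 2006 (202 left).
May has 31 days: +31 → Jun 1, 2006 (171 left).
Jun has 30 days: +30 → Jul 1, 2006 (141 left).
Jul has 31 days: +31 → Aug 1, 2006 (110 left).
Aug has 31 days: +31 → Sep 1, 2006 (79 left).
Sep has 30 days: +30 → Oct 1, 2006 (49 left).
Oct has 31 days: +31 → Nov 1, 2006 (18 left).
+18 → Nov 19, 2006.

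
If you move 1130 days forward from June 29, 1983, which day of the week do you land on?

Saturday

First find the weekday of Jun 29, 1983. Doomsday rule: the anchor day for the 1900s is Wednesday. For year 83: 83÷12 = 6 r 11, and 11÷4 = 2, so 6+11+2 = 19.
Wednesday + 19 ≡ Monday — that's 1983's doomsday.
In June the doomsday date is Jun 6.
Jun 29 is 23 days after Jun 6; 23 mod 7 = 2, so Monday + 2 = Wednesday.
1130 mod 7 = 3, so 1130 days after a Wednesday is Wednesday + 3 = Saturday.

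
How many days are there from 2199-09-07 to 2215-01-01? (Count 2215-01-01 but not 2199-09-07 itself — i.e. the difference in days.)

5594

Sep 7, 2199 → Sep 7, 2200: 365 days.
Sep 7, 2200 → Sep 7, 2201: 365 days.
Sep 7, 2201 → Sep 7, 2202: 365 days.
Sep 7, 2202 → Sep 7, 2203: 365 days.
Sep 7, 2203 → Sep 7, 2204: 366 days (Feb 29, 2204 is in that span).
Sep 7, 2204 → Sep 7, 2205: 365 days.
Sep 7, 2205 → Sep 7, 2206: 365 days.
Sep 7, 2206 → Sep 7, 2207: 365 days.
Sep 7, 2207 → Sep 7, 2208: 366 days (Feb 29, 2208 is in that span).
Sep 7, 2208 → Sep 7, 2209: 365 days.
Sep 7, 2209 → Sep 7, 2210: 365 days.
Sep 7, 2210 → Sep 7, 2211: 365 days.
Sep 7, 2211 → Sep 7, 2212: 366 days (Feb 29, 2212 is in that span).
Sep 7, 2212 → Sep 7, 2213: 365 days.
Sep 7, 2213 → Sep 7, 2214: 365 days.
Sep 7, 2214 → Oct 7, 2214: 30 days (September has 30).
Oct 7, 2214 → Nov 7, 2214: 31 days (October has 31).
Nov 7, 2214 → Dec 7, 2214: 30 days (November has 30).
Dec 7, 2214 → Jan 1, 2215: 25 days.
Total: 5594 days.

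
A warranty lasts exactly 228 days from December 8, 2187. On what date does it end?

Dec has 31 days: +24 → Jan 1, 2188 (204 left).
Jan has 31 days: +31 → Feb 1, 2188 (173 left).
Feb has 29 days: +29 → Mar 1, 2188 (144 left).
Mar has 31 days: +31 → Apr 1, 2188 (113 left).
Apr has 30 days: +30 → May 1, 2188 (83 left).
May has 31 days: +31 → Jun 1, 2188 (52 left).
Jun has 30 days: +30 → Jul 1, 2188 (22 left).
+22 → Jul 23, 2188.

July 23, 2188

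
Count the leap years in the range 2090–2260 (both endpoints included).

41

Multiples of 4 in [2090,2260]: 43.
Of those, multiples of 100: 2 (not leap unless ÷400).
Multiples of 400: 0.
Leap years = 43 − 2 + 0 = 41.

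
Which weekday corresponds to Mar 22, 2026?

Doomsday rule: the anchor day for the 2000s is Tuesday. For year 26: 26÷12 = 2 r 2, and 2÷4 = 0, so 2+2+0 = 4.
Tuesday + 4 ≡ Saturday — that's 2026's doomsday.
In March the doomsday date is Mar 14.
Mar 22 is 8 days after Mar 14; 8 mod 7 = 1, so Saturday + 1 = Sunday.

Sunday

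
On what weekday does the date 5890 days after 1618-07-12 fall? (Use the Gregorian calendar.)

First find the weekday of Jul 12, 1618. Doomsday rule: the anchor day for the 1600s is Tuesday. For year 18: 18÷12 = 1 r 6, and 6÷4 = 1, so 1+6+1 = 8.
Tuesday + 8 ≡ Wednesday — that's 1618's doomsday.
In July the doomsday date is Jul 11.
Jul 12 is 1 day after Jul 11; 1 mod 7 = 1, so Wednesday + 1 = Thursday.
5890 mod 7 = 3, so 5890 days after a Thursday is Thursday + 3 = Sunday.

Sunday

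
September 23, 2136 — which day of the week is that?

Doomsday rule: the anchor day for the 2100s is Sunday. For year 36: 36÷12 = 3 r 0, and 0÷4 = 0, so 3+0+0 = 3.
Sunday + 3 ≡ Wednesday — that's 2136's doomsday.
In September the doomsday date is Sep 5.
Sep 23 is 18 days after Sep 5; 18 mod 7 = 4, so Wednesday + 4 = Sunday.

Sunday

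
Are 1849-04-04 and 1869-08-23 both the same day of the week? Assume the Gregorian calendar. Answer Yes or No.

No

From Apr 4, 1849 to Aug 23, 1869 is 7446 days.
7446 mod 7 = 5, so they are different weekdays.
(Apr 4, 1849 is a Wednesday; Aug 23, 1869 is a Monday.)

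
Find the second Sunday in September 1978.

September 1, 1978 is a Friday.
The first Sunday is therefore September 3 (2 days later).
The second Sunday is 3 + 1×7 = September 10.

September 10, 1978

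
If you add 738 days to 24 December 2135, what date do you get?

+366 (one year; includes Feb 29, 2136) → Dec 24, 2136 (372 left).
Dec has 31 days: +8 → Jan 1, 2137 (364 left).
Jan has 31 days: +31 → Feb 1, 2137 (333 left).
Feb has 28 days: +28 → Mar 1, 2137 (305 left).
Mar has 31 days: +31 → Apr 1, 2137 (274 left).
Apr has 30 days: +30 → May 1, 2137 (244 left).
May has 31 days: +31 → Jun 1, 2137 (213 left).
Jun has 30 days: +30 → Jul 1, 2137 (183 left).
Jul has 31 days: +31 → Aug 1, 2137 (152 left).
Aug has 31 days: +31 → Sep 1, 2137 (121 left).
Sep has 30 days: +30 → Oct 1, 2137 (91 left).
Oct has 31 days: +31 → Nov 1, 2137 (60 left).
Nov has 30 days: +30 → Dec 1, 2137 (30 left).
+30 → Dec 31, 2137.

December 31, 2137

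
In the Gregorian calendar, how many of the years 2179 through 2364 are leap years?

Multiples of 4 in [2179,2364]: 47.
Of those, multiples of 100: 2 (not leap unless ÷400).
Multiples of 400: 0.
Leap years = 47 − 2 + 0 = 45.

45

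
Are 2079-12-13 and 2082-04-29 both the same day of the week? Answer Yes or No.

Yes

From Dec 13, 2079 to Apr 29, 2082 is 868 days.
868 mod 7 = 0, so they are the same weekday.
(Dec 13, 2079 is a Wednesday; Apr 29, 2082 is a Wednesday.)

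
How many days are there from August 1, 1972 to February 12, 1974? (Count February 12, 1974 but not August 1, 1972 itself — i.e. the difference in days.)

560

Aug 1, 1972 → Aug 1, 1973: 365 days.
Aug 1, 1973 → Sep 1, 1973: 31 days (August has 31).
Sep 1, 1973 → Oct 1, 1973: 30 days (September has 30).
Oct 1, 1973 → Nov 1, 1973: 31 days (October has 31).
Nov 1, 1973 → Dec 1, 1973: 30 days (November has 30).
Dec 1, 1973 → Jan 1, 1974: 31 days (December has 31).
Jan 1, 1974 → Feb 1, 1974: 31 days (January has 31).
Feb 1, 1974 → Feb 12, 1974: 11 days.
Total: 560 days.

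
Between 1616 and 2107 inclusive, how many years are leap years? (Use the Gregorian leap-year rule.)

119

Multiples of 4 in [1616,2107]: 123.
Of those, multiples of 100: 5 (not leap unless ÷400).
Multiples of 400: 1.
Leap years = 123 − 5 + 1 = 119.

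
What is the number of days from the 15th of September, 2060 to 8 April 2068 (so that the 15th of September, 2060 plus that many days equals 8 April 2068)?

2762

Sep 15, 2060 → Sep 15, 2061: 365 days.
Sep 15, 2061 → Sep 15, 2062: 365 days.
Sep 15, 2062 → Sep 15, 2063: 365 days.
Sep 15, 2063 → Sep 15, 2064: 366 days (Feb 29, 2064 is in that span).
Sep 15, 2064 → Sep 15, 2065: 365 days.
Sep 15, 2065 → Sep 15, 2066: 365 days.
Sep 15, 2066 → Sep 15, 2067: 365 days.
Sep 15, 2067 → Oct 15, 2067: 30 days (September has 30).
Oct 15, 2067 → Nov 15, 2067: 31 days (October has 31).
Nov 15, 2067 → Dec 15, 2067: 30 days (November has 30).
Dec 15, 2067 → Jan 15, 2068: 31 days (December has 31).
Jan 15, 2068 → Feb 15, 2068: 31 days (January has 31).
Feb 15, 2068 → Mar 15, 2068: 29 days (February has 29).
Mar 15, 2068 → Apr 8, 2068: 24 days.
Total: 2762 days.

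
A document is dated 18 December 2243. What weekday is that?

Monday

January 1, 2243 is a Sunday.
Jan 1, 2243 → Feb 1, 2243: 31 days (January has 31).
Feb 1, 2243 → Mar 1, 2243: 28 days (February has 28).
Mar 1, 2243 → Apr 1, 2243: 31 days (March has 31).
Apr 1, 2243 → May 1, 2243: 30 days (April has 30).
May 1, 2243 → Jun 1, 2243: 31 days (May has 31).
Jun 1, 2243 → Jul 1, 2243: 30 days (June has 30).
Jul 1, 2243 → Aug 1, 2243: 31 days (July has 31).
Aug 1, 2243 → Sep 1, 2243: 31 days (August has 31).
Sep 1, 2243 → Oct 1, 2243: 30 days (September has 30).
Oct 1, 2243 → Nov 1, 2243: 31 days (October has 31).
Nov 1, 2243 → Dec 1, 2243: 30 days (November has 30).
Dec 1, 2243 → Dec 18, 2243: 17 days.
Total: 351 days.
351 mod 7 = 1, so Sunday + 1 = Monday.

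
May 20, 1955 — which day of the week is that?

January 1, 1955 is a Saturday.
Jan 1, 1955 → Feb 1, 1955: 31 days (January has 31).
Feb 1, 1955 → Mar 1, 1955: 28 days (February has 28).
Mar 1, 1955 → Apr 1, 1955: 31 days (March has 31).
Apr 1, 1955 → May 1, 1955: 30 days (April has 30).
May 1, 1955 → May 20, 1955: 19 days.
Total: 139 days.
139 mod 7 = 6, so Saturday + 6 = Friday.

Friday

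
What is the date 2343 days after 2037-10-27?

March 27, 2044

+365 (one year) → Oct 27, 2038 (1978 left).
+365 (one year) → Oct 27, 2039 (1613 left).
+366 (one year; includes Feb 29, 2040) → Oct 27, 2040 (1247 left).
+365 (one year) → Oct 27, 2041 (882 left).
+365 (one year) → Oct 27, 2042 (517 left).
+365 (one year) → Oct 27, 2043 (152 left).
Oct has 31 days: +5 → Nov 1, 2043 (147 left).
Nov has 30 days: +30 → Dec 1, 2043 (117 left).
Dec has 31 days: +31 → Jan 1, 2044 (86 left).
Jan has 31 days: +31 → Feb 1, 2044 (55 left).
Feb has 29 days: +29 → Mar 1, 2044 (26 left).
+26 → Mar 27, 2044.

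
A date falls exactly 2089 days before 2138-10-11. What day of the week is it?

Wednesday

Oct 11, 2138 is a Saturday.
2089 mod 7 = 3, so 2089 days before a Saturday is Saturday − 3 = Wednesday.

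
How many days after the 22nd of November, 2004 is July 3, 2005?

223

Nov 22, 2004 → Dec 22, 2004: 30 days (November has 30).
Dec 22, 2004 → Jan 22, 2005: 31 days (December has 31).
Jan 22, 2005 → Feb 22, 2005: 31 days (January has 31).
Feb 22, 2005 → Mar 22, 2005: 28 days (February has 28).
Mar 22, 2005 → Apr 22, 2005: 31 days (March has 31).
Apr 22, 2005 → May 22, 2005: 30 days (April has 30).
May 22, 2005 → Jun 22, 2005: 31 days (May has 31).
Jun 22, 2005 → Jul 3, 2005: 11 days.
Total: 223 days.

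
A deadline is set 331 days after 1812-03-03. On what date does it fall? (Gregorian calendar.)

Mar has 31 days: +29 → Apr 1, 1812 (302 left).
Apr has 30 days: +30 → May 1, 1812 (272 left).
May has 31 days: +31 → Jun 1, 1812 (241 left).
Jun has 30 days: +30 → Jul 1, 1812 (211 left).
Jul has 31 days: +31 → Aug 1, 1812 (180 left).
Aug has 31 days: +31 → Sep 1, 1812 (149 left).
Sep has 30 days: +30 → Oct 1, 1812 (119 left).
Oct has 31 days: +31 → Nov 1, 1812 (88 left).
Nov has 30 days: +30 → Dec 1, 1812 (58 left).
Dec has 31 days: +31 → Jan 1, 1813 (27 left).
+27 → Jan 28, 1813.

January 28, 1813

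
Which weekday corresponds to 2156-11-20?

Doomsday rule: the anchor day for the 2100s is Sunday. For year 56: 56÷12 = 4 r 8, and 8÷4 = 2, so 4+8+2 = 14.
Sunday + 14 ≡ Sunday — that's 2156's doomsday.
In November the doomsday date is Nov 7.
Nov 20 is 13 days after Nov 7; 13 mod 7 = 6, so Sunday + 6 = Saturday.

Saturday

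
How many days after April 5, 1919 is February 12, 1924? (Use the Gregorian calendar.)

Apr 5, 1919 → Apr 5, 1920: 366 days (Feb 29, 1920 is in that span).
Apr 5, 1920 → Apr 5, 1921: 365 days.
Apr 5, 1921 → Apr 5, 1922: 365 days.
Apr 5, 1922 → Apr 5, 1923: 365 days.
Apr 5, 1923 → May 5, 1923: 30 days (April has 30).
May 5, 1923 → Jun 5, 1923: 31 days (May has 31).
Jun 5, 1923 → Jul 5, 1923: 30 days (June has 30).
Jul 5, 1923 → Aug 5, 1923: 31 days (July has 31).
Aug 5, 1923 → Sep 5, 1923: 31 days (August has 31).
Sep 5, 1923 → Oct 5, 1923: 30 days (September has 30).
Oct 5, 1923 → Nov 5, 1923: 31 days (October has 31).
Nov 5, 1923 → Dec 5, 1923: 30 days (November has 30).
Dec 5, 1923 → Jan 5, 1924: 31 days (December has 31).
Jan 5, 1924 → Feb 5, 1924: 31 days (January has 31).
Feb 5, 1924 → Feb 12, 1924: 7 days.
Total: 1774 days.

1774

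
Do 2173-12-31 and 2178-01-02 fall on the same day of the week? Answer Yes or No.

Yes

From Dec 31, 2173 to Jan 2, 2178 is 1463 days.
1463 mod 7 = 0, so they are the same weekday.
(Dec 31, 2173 is a Friday; Jan 2, 2178 is a Friday.)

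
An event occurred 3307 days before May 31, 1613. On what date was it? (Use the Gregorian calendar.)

May 11, 1604

−365 (one year) → May 31, 1612 (2942 left).
−366 (one year; includes Feb 29, 1612) → May 31, 1611 (2576 left).
−365 (one year) → May 31, 1610 (2211 left).
−365 (one year) → May 31, 1609 (1846 left).
−365 (one year) → May 31, 1608 (1481 left).
−366 (one year; includes Feb 29, 1608) → May 31, 1607 (1115 left).
−365 (one year) → May 31, 1606 (750 left).
−365 (one year) → May 31, 1605 (385 left).
−31 → Apr 30, 1605 (end of Apr, 30 days; 354 left).
−30 → Mar 31, 1605 (end of Mar, 31 days; 324 left).
−31 → Feb 28, 1605 (end of Feb, 28 days; 293 left).
−28 → Jan 31, 1605 (end of Jan, 31 days; 265 left).
−31 → Dec 31, 1604 (end of Dec, 31 days; 234 left).
−31 → Nov 30, 1604 (end of Nov, 30 days; 203 left).
−30 → Oct 31, 1604 (end of Oct, 31 days; 173 left).
−31 → Sep 30, 1604 (end of Sep, 30 days; 142 left).
−30 → Aug 31, 1604 (end of Aug, 31 days; 112 left).
−31 → Jul 31, 1604 (end of Jul, 31 days; 81 left).
−31 → Jun 30, 1604 (end of Jun, 30 days; 50 left).
−30 → May 31, 1604 (end of May, 31 days; 20 left).
−20 → May 11, 1604.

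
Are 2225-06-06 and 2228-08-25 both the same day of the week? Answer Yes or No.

From Jun 6, 2225 to Aug 25, 2228 is 1176 days.
1176 mod 7 = 0, so they are the same weekday.
(Jun 6, 2225 is a Monday; Aug 25, 2228 is a Monday.)

Yes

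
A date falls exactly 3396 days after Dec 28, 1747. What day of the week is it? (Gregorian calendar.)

First find the weekday of Dec 28, 1747. Doomsday rule: the anchor day for the 1700s is Sunday. For year 47: 47÷12 = 3 r 11, and 11÷4 = 2, so 3+11+2 = 16.
Sunday + 16 ≡ Tuesday — that's 1747's doomsday.
In December the doomsday date is Dec 12.
Dec 28 is 16 days after Dec 12; 16 mod 7 = 2, so Tuesday + 2 = Thursday.
3396 mod 7 = 1, so 3396 days after a Thursday is Thursday + 1 = Friday.

Friday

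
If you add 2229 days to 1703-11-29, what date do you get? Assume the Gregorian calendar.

+366 (one year; includes Feb 29, 1704) → Nov 29, 1704 (1863 left).
+365 (one year) → Nov 29, 1705 (1498 left).
+365 (one year) → Nov 29, 1706 (1133 left).
+365 (one year) → Nov 29, 1707 (768 left).
+366 (one year; includes Feb 29, 1708) → Nov 29, 1708 (402 left).
+365 (one year) → Nov 29, 1709 (37 left).
Nov has 30 days: +2 → Dec 1, 1709 (35 left).
Dec has 31 days: +31 → Jan 1, 1710 (4 left).
+4 → Jan 5, 1710.

January 5, 1710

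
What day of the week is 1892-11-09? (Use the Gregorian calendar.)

Wednesday

Doomsday rule: the anchor day for the 1800s is Friday. For year 92: 92÷12 = 7 r 8, and 8÷4 = 2, so 7+8+2 = 17.
Friday + 17 ≡ Monday — that's 1892's doomsday.
In November the doomsday date is Nov 7.
Nov 9 is 2 days after Nov 7; 2 mod 7 = 2, so Monday + 2 = Wednesday.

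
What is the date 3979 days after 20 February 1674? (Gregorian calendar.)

+365 (one year) → Feb 20, 1675 (3614 left).
+365 (one year) → Feb 20, 1676 (3249 left).
+366 (one year; includes Feb 29, 1676) → Feb 20, 1677 (2883 left).
+365 (one year) → Feb 20, 1678 (2518 left).
+365 (one year) → Feb 20, 1679 (2153 left).
+365 (one year) → Feb 20, 1680 (1788 left).
+366 (one year; includes Feb 29, 1680) → Feb 20, 1681 (1422 left).
+365 (one year) → Feb 20, 1682 (1057 left).
+365 (one year) → Feb 20, 1683 (692 left).
+365 (one year) → Feb 20, 1684 (327 left).
Feb has 29 days: +10 → Mar 1, 1684 (317 left).
Mar has 31 days: +31 → Apr 1, 1684 (286 left).
Apr has 30 days: +30 → May 1, 1684 (256 left).
May has 31 days: +31 → Jun 1, 1684 (225 left).
Jun has 30 days: +30 → Jul 1, 1684 (195 left).
Jul has 31 days: +31 → Aug 1, 1684 (164 left).
Aug has 31 days: +31 → Sep 1, 1684 (133 left).
Sep has 30 days: +30 → Oct 1, 1684 (103 left).
Oct has 31 days: +31 → Nov 1, 1684 (72 left).
Nov has 30 days: +30 → Dec 1, 1684 (42 left).
Dec has 31 days: +31 → Jan 1, 1685 (11 left).
+11 → Jan 12, 1685.

January 12, 1685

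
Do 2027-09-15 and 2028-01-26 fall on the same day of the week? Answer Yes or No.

Yes

From Sep 15, 2027 to Jan 26, 2028 is 133 days.
133 mod 7 = 0, so they are the same weekday.
(Sep 15, 2027 is a Wednesday; Jan 26, 2028 is a Wednesday.)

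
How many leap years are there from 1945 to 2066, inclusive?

Multiples of 4 in [1945,2066]: 30.
Of those, multiples of 100: 1 (not leap unless ÷400).
Multiples of 400: 1.
Leap years = 30 − 1 + 1 = 30.

30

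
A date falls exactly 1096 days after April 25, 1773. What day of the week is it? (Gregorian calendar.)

First find the weekday of Apr 25, 1773. Doomsday rule: the anchor day for the 1700s is Sunday. For year 73: 73÷12 = 6 r 1, and 1÷4 = 0, so 6+1+0 = 7.
Sunday + 7 ≡ Sunday — that's 1773's doomsday.
In April the doomsday date is Apr 4.
Apr 25 is 21 days after Apr 4; 21 mod 7 = 0, so Sunday + 0 = Sunday.
1096 mod 7 = 4, so 1096 days after a Sunday is Sunday + 4 = Thursday.

Thursday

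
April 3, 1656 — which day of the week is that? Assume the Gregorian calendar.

Doomsday rule: the anchor day for the 1600s is Tuesday. For year 56: 56÷12 = 4 r 8, and 8÷4 = 2, so 4+8+2 = 14.
Tuesday + 14 ≡ Tuesday — that's 1656's doomsday.
In April the doomsday date is Apr 4.
Apr 3 is 1 day before Apr 4; 1 mod 7 = 1, so Tuesday − 1 = Monday.

Monday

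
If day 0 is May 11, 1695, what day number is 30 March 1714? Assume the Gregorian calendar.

6897

May 11, 1695 → May 11, 1696: 366 days (Feb 29, 1696 is in that span).
May 11, 1696 → May 11, 1697: 365 days.
May 11, 1697 → May 11, 1698: 365 days.
May 11, 1698 → May 11, 1699: 365 days.
May 11, 1699 → May 11, 1700: 365 days.
May 11, 1700 → May 11, 1701: 365 days.
May 11, 1701 → May 11, 1702: 365 days.
May 11, 1702 → May 11, 1703: 365 days.
May 11, 1703 → May 11, 1704: 366 days (Feb 29, 1704 is in that span).
May 11, 1704 → May 11, 1705: 365 days.
May 11, 1705 → May 11, 1706: 365 days.
May 11, 1706 → May 11, 1707: 365 days.
May 11, 1707 → May 11, 1708: 366 days (Feb 29, 1708 is in that span).
May 11, 1708 → May 11, 1709: 365 days.
May 11, 1709 → May 11, 1710: 365 days.
May 11, 1710 → May 11, 1711: 365 days.
May 11, 1711 → May 11, 1712: 366 days (Feb 29, 1712 is in that span).
May 11, 1712 → May 11, 1713: 365 days.
May 11, 1713 → Jun 11, 1713: 31 days (May has 31).
Jun 11, 1713 → Jul 11, 1713: 30 days (June has 30).
Jul 11, 1713 → Aug 11, 1713: 31 days (July has 31).
Aug 11, 1713 → Sep 11, 1713: 31 days (August has 31).
Sep 11, 1713 → Oct 11, 1713: 30 days (September has 30).
Oct 11, 1713 → Nov 11, 1713: 31 days (October has 31).
Nov 11, 1713 → Dec 11, 1713: 30 days (November has 30).
Dec 11, 1713 → Jan 11, 1714: 31 days (December has 31).
Jan 11, 1714 → Feb 11, 1714: 31 days (January has 31).
Feb 11, 1714 → Mar 11, 1714: 28 days (February has 28).
Mar 11, 1714 → Mar 30, 1714: 19 days.
Total: 6897 days.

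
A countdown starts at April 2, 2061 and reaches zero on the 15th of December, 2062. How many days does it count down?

622

Apr 2, 2061 → Apr 2, 2062: 365 days.
Apr 2, 2062 → May 2, 2062: 30 days (April has 30).
May 2, 2062 → Jun 2, 2062: 31 days (May has 31).
Jun 2, 2062 → Jul 2, 2062: 30 days (June has 30).
Jul 2, 2062 → Aug 2, 2062: 31 days (July has 31).
Aug 2, 2062 → Sep 2, 2062: 31 days (August has 31).
Sep 2, 2062 → Oct 2, 2062: 30 days (September has 30).
Oct 2, 2062 → Nov 2, 2062: 31 days (October has 31).
Nov 2, 2062 → Dec 2, 2062: 30 days (November has 30).
Dec 2, 2062 → Dec 15, 2062: 13 days.
Total: 622 days.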